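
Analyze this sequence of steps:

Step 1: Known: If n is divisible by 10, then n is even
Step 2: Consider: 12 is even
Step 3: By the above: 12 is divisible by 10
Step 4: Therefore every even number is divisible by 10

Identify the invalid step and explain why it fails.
Step 3: By the above: 12 is divisible by 10

Step 3 commits the fallacy of affirming the consequent. The known fact 'divisible by 10 → even' does NOT imply 'even → divisible by 10'. That would be the converse, which is false. For example, 12 is even but 12 ÷ 10 = 1.20, which is not an integer.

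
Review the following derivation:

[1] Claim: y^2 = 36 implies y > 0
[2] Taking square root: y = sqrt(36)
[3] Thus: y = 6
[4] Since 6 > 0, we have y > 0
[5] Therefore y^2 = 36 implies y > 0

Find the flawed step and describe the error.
Step 2: Taking square root: y = sqrt(36)

Step 2 takes the square root and assumes the positive root only. The equation y^2 = 36 actually has two solutions: y = 6 and y = -6. The proof silently assumes y > 0 without justification, then uses this assumption to conclude y > 0, which is circular. The counterexample y = -6 shows the claim is false.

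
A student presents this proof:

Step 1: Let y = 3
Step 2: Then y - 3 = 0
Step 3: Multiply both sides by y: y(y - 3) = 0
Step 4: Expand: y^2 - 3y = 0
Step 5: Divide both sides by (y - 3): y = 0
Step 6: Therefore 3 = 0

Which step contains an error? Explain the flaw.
Step 5: Divide both sides by (y - 3): y = 0

Step 5 divides both sides by (y - 3). However, since y = 3, we have (y - 3) = 0. Division by zero is undefined, making this step invalid.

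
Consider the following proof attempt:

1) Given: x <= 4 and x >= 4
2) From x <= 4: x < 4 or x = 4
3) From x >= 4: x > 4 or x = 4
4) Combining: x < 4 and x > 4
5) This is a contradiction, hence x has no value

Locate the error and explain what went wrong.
Step 4: Combining: x < 4 and x > 4

Step 4 incorrectly combines the conditions. From x <= 4 and x >= 4, the intersection is x = 4. The error treats the 'or' cases as 'and' requirements. The correct conclusion is that x = 4 is the unique solution, not that no solution exists.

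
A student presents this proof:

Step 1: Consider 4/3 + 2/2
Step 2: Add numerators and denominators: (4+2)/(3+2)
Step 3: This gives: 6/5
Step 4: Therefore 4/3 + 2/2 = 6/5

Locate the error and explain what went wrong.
Step 2: Add numerators and denominators: (4+2)/(3+2)

Step 2 incorrectly adds fractions by separately adding numerators and denominators. This is wrong. The correct method requires a common denominator: 4/3 + 2/2 = (4×2 + 2×3)/(3×2) = 14/6 = 7/3. The method used gives 6/5, which is different.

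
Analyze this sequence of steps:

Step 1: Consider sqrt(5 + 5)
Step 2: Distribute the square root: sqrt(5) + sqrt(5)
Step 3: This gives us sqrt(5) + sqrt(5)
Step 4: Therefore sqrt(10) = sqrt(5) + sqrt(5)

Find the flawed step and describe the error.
Step 2: Distribute the square root: sqrt(5) + sqrt(5)

Step 2 incorrectly 'distributes' the square root over addition. The square root function does not distribute: sqrt(a + b) ≠ sqrt(a) + sqrt(b). In fact, sqrt(5 + 5) = sqrt(10) ≈ 3.1623, while sqrt(5) + sqrt(5) ≈ 4.4721.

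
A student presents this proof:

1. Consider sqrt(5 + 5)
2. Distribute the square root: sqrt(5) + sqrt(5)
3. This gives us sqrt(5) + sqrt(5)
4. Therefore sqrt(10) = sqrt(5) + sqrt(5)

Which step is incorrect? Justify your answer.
Step 2: Distribute the square root: sqrt(5) + sqrt(5)

Step 2 incorrectly 'distributes' the square root over addition. The square root function does not distribute: sqrt(a + b) ≠ sqrt(a) + sqrt(b). In fact, sqrt(5 + 5) = sqrt(10) ≈ 3.1623, while sqrt(5) + sqrt(5) ≈ 4.4721.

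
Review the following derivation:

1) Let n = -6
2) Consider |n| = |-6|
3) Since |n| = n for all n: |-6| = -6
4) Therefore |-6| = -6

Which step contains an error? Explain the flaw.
Step 3: Since |n| = n for all n: |-6| = -6

Step 3 incorrectly states that |n| = n for all n. The correct definition is |n| = n when n >= 0, and |n| = -n when n < 0. Since -6 < 0, we have |-6| = -(-6) = 6, not -6.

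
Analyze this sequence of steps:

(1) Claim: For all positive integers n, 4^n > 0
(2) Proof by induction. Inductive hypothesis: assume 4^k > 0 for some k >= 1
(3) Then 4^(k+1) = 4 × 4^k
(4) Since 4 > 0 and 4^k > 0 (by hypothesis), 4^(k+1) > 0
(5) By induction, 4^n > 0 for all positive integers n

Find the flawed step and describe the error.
Step 5: By induction, 4^n > 0 for all positive integers n

Step 5 concludes the proof by induction, but no base case was ever established. A valid induction proof requires: (1) a base case proving 4^1 > 0, and (2) an inductive step showing IF 4^k > 0 THEN 4^(k+1) > 0. Steps 2-4 correctly establish the inductive step, but without the base case the conclusion in step 5 does not follow.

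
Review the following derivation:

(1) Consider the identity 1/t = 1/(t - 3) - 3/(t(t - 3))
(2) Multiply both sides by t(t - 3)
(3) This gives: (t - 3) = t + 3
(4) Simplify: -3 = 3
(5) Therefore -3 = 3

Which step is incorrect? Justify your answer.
Step 3: This gives: (t - 3) = t + 3

Step 3 makes a sign error when clearing denominators. Multiplying -3/(t(t - 3)) by t(t - 3) gives -3, not +3. The correct result is (t - 3) = t - 3, which is trivially true, not (t - 3) = t + 3. (Step 1 is a valid identity: 1/(t - 3) - 3/(t(t - 3)) = (t - 3)/(t(t - 3)) = 1/t.)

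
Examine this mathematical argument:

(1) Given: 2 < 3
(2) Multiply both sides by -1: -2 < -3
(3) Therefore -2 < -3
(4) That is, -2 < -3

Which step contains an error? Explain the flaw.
Step 2: Multiply both sides by -1: -2 < -3

Step 2 multiplies both sides by -1 but fails to reverse the inequality sign. When multiplying (or dividing) an inequality by a negative number, the direction must be reversed. Since 2 < 3, we should get -2 > -3, i.e., -2 > -3.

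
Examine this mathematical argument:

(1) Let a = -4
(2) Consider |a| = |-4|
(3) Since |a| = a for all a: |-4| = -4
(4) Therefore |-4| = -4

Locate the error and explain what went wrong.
Step 3: Since |a| = a for all a: |-4| = -4

Step 3 incorrectly states that |a| = a for all a. The correct definition is |a| = a when a >= 0, and |a| = -a when a < 0. Since -4 < 0, we have |-4| = -(-4) = 4, not -4.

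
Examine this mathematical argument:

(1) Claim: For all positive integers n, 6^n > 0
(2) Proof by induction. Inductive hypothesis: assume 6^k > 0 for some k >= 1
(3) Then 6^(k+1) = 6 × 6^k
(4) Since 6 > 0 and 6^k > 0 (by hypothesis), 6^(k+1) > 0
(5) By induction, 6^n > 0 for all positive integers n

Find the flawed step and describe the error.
Step 5: By induction, 6^n > 0 for all positive integers n

Step 5 concludes the proof by induction, but no base case was ever established. A valid induction proof requires: (1) a base case proving 6^1 > 0, and (2) an inductive step showing IF 6^k > 0 THEN 6^(k+1) > 0. Steps 2-4 correctly establish the inductive step, but without the base case the conclusion in step 5 does not follow.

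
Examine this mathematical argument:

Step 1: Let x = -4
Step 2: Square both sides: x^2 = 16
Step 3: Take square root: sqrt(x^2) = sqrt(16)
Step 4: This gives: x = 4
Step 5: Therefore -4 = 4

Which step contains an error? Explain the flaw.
Step 4: This gives: x = 4

Step 4 incorrectly states that sqrt(x^2) = x. The correct identity is sqrt(x^2) = |x|. Since x = -4 < 0, we have sqrt(x^2) = |-4| = 4, not x = -4.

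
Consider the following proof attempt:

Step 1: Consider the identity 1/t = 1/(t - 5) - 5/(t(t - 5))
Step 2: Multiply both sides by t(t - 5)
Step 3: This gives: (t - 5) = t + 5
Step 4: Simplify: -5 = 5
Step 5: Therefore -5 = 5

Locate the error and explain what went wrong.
Step 3: This gives: (t - 5) = t + 5

Step 3 makes a sign error when clearing denominators. Multiplying -5/(t(t - 5)) by t(t - 5) gives -5, not +5. The correct result is (t - 5) = t - 5, which is trivially true, not (t - 5) = t + 5. (Step 1 is a valid identity: 1/(t - 5) - 5/(t(t - 5)) = (t - 5)/(t(t - 5)) = 1/t.)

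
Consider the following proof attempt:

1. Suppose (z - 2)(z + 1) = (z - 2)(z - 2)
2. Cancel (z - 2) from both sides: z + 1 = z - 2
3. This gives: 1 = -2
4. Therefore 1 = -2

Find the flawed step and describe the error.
Step 2: Cancel (z - 2) from both sides: z + 1 = z - 2

Step 2 cancels (z - 2) from both sides. This is only valid if (z - 2) ≠ 0, i.e., z ≠ 2. When z = 2, both sides equal zero regardless of the other factors. The correct approach requires considering z = 2 as a separate case.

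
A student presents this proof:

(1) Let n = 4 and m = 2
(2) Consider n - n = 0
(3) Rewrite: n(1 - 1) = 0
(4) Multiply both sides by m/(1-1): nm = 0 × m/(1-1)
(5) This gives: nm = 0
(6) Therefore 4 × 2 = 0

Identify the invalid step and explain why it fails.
Step 4: Multiply both sides by m/(1-1): nm = 0 × m/(1-1)

Step 4 multiplies both sides by m/(1-1). However, 1-1 = 0, so this is multiplication by m/0, which is undefined. We cannot multiply by an undefined expression.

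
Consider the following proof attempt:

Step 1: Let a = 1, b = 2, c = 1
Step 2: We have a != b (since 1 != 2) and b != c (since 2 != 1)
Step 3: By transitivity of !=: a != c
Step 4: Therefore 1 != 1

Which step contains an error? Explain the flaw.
Step 3: By transitivity of !=: a != c

Step 3 incorrectly applies transitivity to the '!=' relation. Transitivity states: if a R b and b R c, then a R c. However, '!=' is not transitive. Counterexample: 1 != 2 and 2 != 1, but 1 = 1 (both equal 1). Transitivity holds for relations like <, <=, =, but not for !=.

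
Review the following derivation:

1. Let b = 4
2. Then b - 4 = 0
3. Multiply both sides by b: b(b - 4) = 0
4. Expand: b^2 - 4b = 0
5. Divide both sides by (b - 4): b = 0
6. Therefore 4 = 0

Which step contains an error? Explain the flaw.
Step 5: Divide both sides by (b - 4): b = 0

Step 5 divides both sides by (b - 4). However, since b = 4, we have (b - 4) = 0. Division by zero is undefined, making this step invalid.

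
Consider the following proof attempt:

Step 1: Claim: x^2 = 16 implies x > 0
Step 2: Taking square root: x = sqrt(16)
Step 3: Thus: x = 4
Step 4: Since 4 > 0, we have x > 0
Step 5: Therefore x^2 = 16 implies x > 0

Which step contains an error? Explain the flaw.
Step 2: Taking square root: x = sqrt(16)

Step 2 takes the square root and assumes the positive root only. The equation x^2 = 16 actually has two solutions: x = 4 and x = -4. The proof silently assumes x > 0 without justification, then uses this assumption to conclude x > 0, which is circular. The counterexample x = -4 shows the claim is false.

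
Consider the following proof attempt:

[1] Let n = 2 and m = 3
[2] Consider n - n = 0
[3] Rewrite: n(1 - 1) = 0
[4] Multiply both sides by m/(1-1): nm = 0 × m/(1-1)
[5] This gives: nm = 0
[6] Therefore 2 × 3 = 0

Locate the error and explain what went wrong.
Step 4: Multiply both sides by m/(1-1): nm = 0 × m/(1-1)

Step 4 multiplies both sides by m/(1-1). However, 1-1 = 0, so this is multiplication by m/0, which is undefined. We cannot multiply by an undefined expression.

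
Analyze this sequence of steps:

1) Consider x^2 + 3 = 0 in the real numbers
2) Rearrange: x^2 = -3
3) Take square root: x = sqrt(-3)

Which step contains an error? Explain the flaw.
Step 3: Take square root: x = sqrt(-3)

Step 3 takes the square root of -3, which is negative. In the real number system, the square root of a negative number is undefined. The equation x^2 + 3 = 0 has no real solutions. Square roots of negative numbers only exist in the complex numbers.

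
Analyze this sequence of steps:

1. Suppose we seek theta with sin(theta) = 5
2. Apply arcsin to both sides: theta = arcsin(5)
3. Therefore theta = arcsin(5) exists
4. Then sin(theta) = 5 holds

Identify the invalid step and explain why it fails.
Step 2: Apply arcsin to both sides: theta = arcsin(5)

Step 2 applies arcsin to 5. However, arcsin(x) is only defined for x in [-1, 1] because sin(theta) can only produce values in that range. Since |5| > 1, arcsin(5) is undefined. There is no angle whose sine equals 5.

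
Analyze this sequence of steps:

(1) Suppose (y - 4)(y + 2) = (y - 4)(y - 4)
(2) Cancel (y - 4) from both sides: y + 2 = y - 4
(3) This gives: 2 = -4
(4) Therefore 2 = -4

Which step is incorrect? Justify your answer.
Step 2: Cancel (y - 4) from both sides: y + 2 = y - 4

Step 2 cancels (y - 4) from both sides. This is only valid if (y - 4) ≠ 0, i.e., y ≠ 4. When y = 4, both sides equal zero regardless of the other factors. The correct approach requires considering y = 4 as a separate case.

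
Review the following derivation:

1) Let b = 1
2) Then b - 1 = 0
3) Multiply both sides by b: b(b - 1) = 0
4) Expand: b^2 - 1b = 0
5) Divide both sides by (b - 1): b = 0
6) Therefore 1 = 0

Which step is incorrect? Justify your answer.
Step 5: Divide both sides by (b - 1): b = 0

Step 5 divides both sides by (b - 1). However, since b = 1, we have (b - 1) = 0. Division by zero is undefined, making this step invalid.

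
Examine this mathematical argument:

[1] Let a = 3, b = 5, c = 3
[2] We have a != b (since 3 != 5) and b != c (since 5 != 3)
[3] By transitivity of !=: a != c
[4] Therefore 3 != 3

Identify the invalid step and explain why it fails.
Step 3: By transitivity of !=: a != c

Step 3 incorrectly applies transitivity to the '!=' relation. Transitivity states: if a R b and b R c, then a R c. However, '!=' is not transitive. Counterexample: 3 != 5 and 5 != 3, but 3 = 3 (both equal 3). Transitivity holds for relations like <, <=, =, but not for !=.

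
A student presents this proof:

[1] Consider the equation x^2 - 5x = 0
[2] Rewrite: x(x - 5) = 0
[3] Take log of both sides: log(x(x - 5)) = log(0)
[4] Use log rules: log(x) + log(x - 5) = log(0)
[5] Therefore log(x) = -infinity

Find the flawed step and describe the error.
Step 3: Take log of both sides: log(x(x - 5)) = log(0)

Step 3 takes the logarithm of both sides, resulting in log(0) on the right side. The logarithm is only defined for positive numbers; log(0) is undefined (approaches negative infinity). This operation is invalid.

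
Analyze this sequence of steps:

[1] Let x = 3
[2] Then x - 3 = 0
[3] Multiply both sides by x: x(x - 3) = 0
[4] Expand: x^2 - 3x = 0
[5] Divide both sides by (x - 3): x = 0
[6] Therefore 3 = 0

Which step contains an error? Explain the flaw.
Step 5: Divide both sides by (x - 3): x = 0

Step 5 divides both sides by (x - 3). However, since x = 3, we have (x - 3) = 0. Division by zero is undefined, making this step invalid.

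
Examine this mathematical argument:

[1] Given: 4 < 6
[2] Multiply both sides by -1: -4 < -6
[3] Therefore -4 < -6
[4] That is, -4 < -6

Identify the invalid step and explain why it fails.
Step 2: Multiply both sides by -1: -4 < -6

Step 2 multiplies both sides by -1 but fails to reverse the inequality sign. When multiplying (or dividing) an inequality by a negative number, the direction must be reversed. Since 4 < 6, we should get -4 > -6, i.e., -4 > -6.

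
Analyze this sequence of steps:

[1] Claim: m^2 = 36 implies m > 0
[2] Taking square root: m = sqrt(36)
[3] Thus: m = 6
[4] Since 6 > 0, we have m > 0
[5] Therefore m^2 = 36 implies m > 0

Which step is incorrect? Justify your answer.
Step 2: Taking square root: m = sqrt(36)

Step 2 takes the square root and assumes the positive root only. The equation m^2 = 36 actually has two solutions: m = 6 and m = -6. The proof silently assumes m > 0 without justification, then uses this assumption to conclude m > 0, which is circular. The counterexample m = -6 shows the claim is false.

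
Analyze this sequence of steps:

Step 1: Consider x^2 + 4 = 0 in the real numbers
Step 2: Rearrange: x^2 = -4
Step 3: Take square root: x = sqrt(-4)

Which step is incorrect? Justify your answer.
Step 3: Take square root: x = sqrt(-4)

Step 3 takes the square root of -4, which is negative. In the real number system, the square root of a negative number is undefined. The equation x^2 + 4 = 0 has no real solutions. Square roots of negative numbers only exist in the complex numbers.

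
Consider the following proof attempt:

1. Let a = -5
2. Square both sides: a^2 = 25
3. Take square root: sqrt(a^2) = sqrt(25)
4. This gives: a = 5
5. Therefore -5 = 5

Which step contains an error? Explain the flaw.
Step 4: This gives: a = 5

Step 4 incorrectly states that sqrt(a^2) = a. The correct identity is sqrt(a^2) = |a|. Since a = -5 < 0, we have sqrt(a^2) = |-5| = 5, not a = -5.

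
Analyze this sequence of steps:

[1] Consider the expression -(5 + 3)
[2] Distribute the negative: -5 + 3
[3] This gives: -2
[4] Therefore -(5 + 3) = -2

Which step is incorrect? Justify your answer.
Step 2: Distribute the negative: -5 + 3

Step 2 incorrectly distributes the negative sign. The correct distribution is -(5 + 3) = -5 - 3 = -8. The negative must be applied to both terms, not just the first. The error treats -(5 + 3) as -5 + 3, which equals -2 instead of -8.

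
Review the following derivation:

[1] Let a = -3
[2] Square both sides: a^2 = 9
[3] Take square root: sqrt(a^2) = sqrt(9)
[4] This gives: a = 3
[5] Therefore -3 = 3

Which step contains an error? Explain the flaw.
Step 4: This gives: a = 3

Step 4 incorrectly states that sqrt(a^2) = a. The correct identity is sqrt(a^2) = |a|. Since a = -3 < 0, we have sqrt(a^2) = |-3| = 3, not a = -3.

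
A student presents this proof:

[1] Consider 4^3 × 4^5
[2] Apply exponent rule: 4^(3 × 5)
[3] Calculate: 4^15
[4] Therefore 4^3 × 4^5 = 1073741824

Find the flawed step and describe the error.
Step 2: Apply exponent rule: 4^(3 × 5)

Step 2 incorrectly states that a^b × a^c = a^(b×c). The correct rule is a^b × a^c = a^(b+c). The actual value is 4^3 × 4^5 = 4^8 = 65536, not 4^15 = 1073741824.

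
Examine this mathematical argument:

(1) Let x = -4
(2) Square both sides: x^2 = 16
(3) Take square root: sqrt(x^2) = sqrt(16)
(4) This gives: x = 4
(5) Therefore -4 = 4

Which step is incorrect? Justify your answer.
Step 4: This gives: x = 4

Step 4 incorrectly states that sqrt(x^2) = x. The correct identity is sqrt(x^2) = |x|. Since x = -4 < 0, we have sqrt(x^2) = |-4| = 4, not x = -4.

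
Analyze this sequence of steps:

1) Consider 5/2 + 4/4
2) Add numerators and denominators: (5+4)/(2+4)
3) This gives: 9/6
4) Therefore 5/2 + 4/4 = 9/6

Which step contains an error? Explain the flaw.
Step 2: Add numerators and denominators: (5+4)/(2+4)

Step 2 incorrectly adds fractions by separately adding numerators and denominators. This is wrong. The correct method requires a common denominator: 5/2 + 4/4 = (5×4 + 4×2)/(2×4) = 28/8 = 7/2. The method used gives 9/6, which is different.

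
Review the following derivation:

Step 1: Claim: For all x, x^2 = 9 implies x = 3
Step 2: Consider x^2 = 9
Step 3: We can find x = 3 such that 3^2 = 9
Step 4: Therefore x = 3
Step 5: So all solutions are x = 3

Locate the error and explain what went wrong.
Step 4: Therefore x = 3

Step 4 incorrectly concludes that x = 3 is the only solution. The proof shows that x = 3 is A solution (existence), but does not show it is the ONLY solution (uniqueness). In fact, x = -3 is also a solution since (-3)^2 = 9. Finding one solution doesn't prove there are no others.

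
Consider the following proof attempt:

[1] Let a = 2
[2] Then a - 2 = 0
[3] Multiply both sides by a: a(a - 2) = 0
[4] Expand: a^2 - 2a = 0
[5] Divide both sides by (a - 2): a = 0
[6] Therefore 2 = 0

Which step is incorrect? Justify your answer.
Step 5: Divide both sides by (a - 2): a = 0

Step 5 divides both sides by (a - 2). However, since a = 2, we have (a - 2) = 0. Division by zero is undefined, making this step invalid.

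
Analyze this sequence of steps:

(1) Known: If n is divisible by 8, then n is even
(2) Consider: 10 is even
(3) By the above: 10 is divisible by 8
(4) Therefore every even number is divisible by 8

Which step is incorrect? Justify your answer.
Step 3: By the above: 10 is divisible by 8

Step 3 commits the fallacy of affirming the consequent. The known fact 'divisible by 8 → even' does NOT imply 'even → divisible by 8'. That would be the converse, which is false. For example, 10 is even but 10 ÷ 8 = 1.25, which is not an integer.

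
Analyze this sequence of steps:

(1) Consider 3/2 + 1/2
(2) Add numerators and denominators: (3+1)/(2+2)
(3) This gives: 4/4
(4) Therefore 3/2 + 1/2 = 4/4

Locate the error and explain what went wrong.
Step 2: Add numerators and denominators: (3+1)/(2+2)

Step 2 incorrectly adds fractions by separately adding numerators and denominators. This is wrong. The correct method requires a common denominator: 3/2 + 1/2 = (3×2 + 1×2)/(2×2) = 8/4 = 2. The method used gives 4/4, which is different.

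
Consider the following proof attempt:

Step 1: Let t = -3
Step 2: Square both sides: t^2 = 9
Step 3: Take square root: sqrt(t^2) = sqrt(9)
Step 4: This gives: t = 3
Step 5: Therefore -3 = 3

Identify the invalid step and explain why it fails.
Step 4: This gives: t = 3

Step 4 incorrectly states that sqrt(t^2) = t. The correct identity is sqrt(t^2) = |t|. Since t = -3 < 0, we have sqrt(t^2) = |-3| = 3, not t = -3.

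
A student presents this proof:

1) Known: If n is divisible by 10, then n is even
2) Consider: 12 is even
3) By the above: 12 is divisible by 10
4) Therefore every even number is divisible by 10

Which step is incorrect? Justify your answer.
Step 3: By the above: 12 is divisible by 10

Step 3 commits the fallacy of affirming the consequent. The known fact 'divisible by 10 → even' does NOT imply 'even → divisible by 10'. That would be the converse, which is false. For example, 12 is even but 12 ÷ 10 = 1.20, which is not an integer.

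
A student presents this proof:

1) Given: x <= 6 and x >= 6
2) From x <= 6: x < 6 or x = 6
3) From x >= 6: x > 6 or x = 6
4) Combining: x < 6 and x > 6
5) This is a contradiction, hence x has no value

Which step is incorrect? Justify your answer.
Step 4: Combining: x < 6 and x > 6

Step 4 incorrectly combines the conditions. From x <= 6 and x >= 6, the intersection is x = 6. The error treats the 'or' cases as 'and' requirements. The correct conclusion is that x = 6 is the unique solution, not that no solution exists.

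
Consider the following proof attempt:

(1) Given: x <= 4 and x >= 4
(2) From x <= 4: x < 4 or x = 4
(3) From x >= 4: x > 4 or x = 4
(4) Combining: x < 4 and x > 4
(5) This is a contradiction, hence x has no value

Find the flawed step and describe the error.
Step 4: Combining: x < 4 and x > 4

Step 4 incorrectly combines the conditions. From x <= 4 and x >= 4, the intersection is x = 4. The error treats the 'or' cases as 'and' requirements. The correct conclusion is that x = 4 is the unique solution, not that no solution exists.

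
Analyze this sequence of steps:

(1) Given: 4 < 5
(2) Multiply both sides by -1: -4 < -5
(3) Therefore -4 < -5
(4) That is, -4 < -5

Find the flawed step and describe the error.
Step 2: Multiply both sides by -1: -4 < -5

Step 2 multiplies both sides by -1 but fails to reverse the inequality sign. When multiplying (or dividing) an inequality by a negative number, the direction must be reversed. Since 4 < 5, we should get -4 > -5, i.e., -4 > -5.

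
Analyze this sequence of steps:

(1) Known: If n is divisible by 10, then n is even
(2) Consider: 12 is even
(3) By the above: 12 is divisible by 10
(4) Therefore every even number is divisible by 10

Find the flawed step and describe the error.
Step 3: By the above: 12 is divisible by 10

Step 3 commits the fallacy of affirming the consequent. The known fact 'divisible by 10 → even' does NOT imply 'even → divisible by 10'. That would be the converse, which is false. For example, 12 is even but 12 ÷ 10 = 1.20, which is not an integer.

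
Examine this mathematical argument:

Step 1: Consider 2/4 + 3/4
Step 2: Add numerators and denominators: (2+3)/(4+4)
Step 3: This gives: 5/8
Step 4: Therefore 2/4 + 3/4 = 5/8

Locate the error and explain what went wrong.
Step 2: Add numerators and denominators: (2+3)/(4+4)

Step 2 incorrectly adds fractions by separately adding numerators and denominators. This is wrong. The correct method requires a common denominator: 2/4 + 3/4 = (2×4 + 3×4)/(4×4) = 20/16 = 5/4. The method used gives 5/8, which is different.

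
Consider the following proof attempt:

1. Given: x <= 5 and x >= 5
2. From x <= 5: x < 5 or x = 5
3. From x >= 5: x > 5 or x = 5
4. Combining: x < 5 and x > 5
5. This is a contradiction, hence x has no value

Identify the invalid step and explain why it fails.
Step 4: Combining: x < 5 and x > 5

Step 4 incorrectly combines the conditions. From x <= 5 and x >= 5, the intersection is x = 5. The error treats the 'or' cases as 'and' requirements. The correct conclusion is that x = 5 is the unique solution, not that no solution exists.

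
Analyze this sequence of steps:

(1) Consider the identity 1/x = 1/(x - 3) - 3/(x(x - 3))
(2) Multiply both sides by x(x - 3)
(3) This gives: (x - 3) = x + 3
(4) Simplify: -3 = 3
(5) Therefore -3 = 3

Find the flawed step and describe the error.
Step 3: This gives: (x - 3) = x + 3

Step 3 makes a sign error when clearing denominators. Multiplying -3/(x(x - 3)) by x(x - 3) gives -3, not +3. The correct result is (x - 3) = x - 3, which is trivially true, not (x - 3) = x + 3. (Step 1 is a valid identity: 1/(x - 3) - 3/(x(x - 3)) = (x - 3)/(x(x - 3)) = 1/x.)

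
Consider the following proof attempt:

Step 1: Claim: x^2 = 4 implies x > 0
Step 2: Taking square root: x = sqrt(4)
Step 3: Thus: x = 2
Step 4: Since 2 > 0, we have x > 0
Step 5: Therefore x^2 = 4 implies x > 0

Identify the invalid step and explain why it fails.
Step 2: Taking square root: x = sqrt(4)

Step 2 takes the square root and assumes the positive root only. The equation x^2 = 4 actually has two solutions: x = 2 and x = -2. The proof silently assumes x > 0 without justification, then uses this assumption to conclude x > 0, which is circular. The counterexample x = -2 shows the claim is false.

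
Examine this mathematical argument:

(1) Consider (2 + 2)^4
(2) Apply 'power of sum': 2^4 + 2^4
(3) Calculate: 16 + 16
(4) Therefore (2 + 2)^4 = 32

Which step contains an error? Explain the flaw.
Step 2: Apply 'power of sum': 2^4 + 2^4

Step 2 incorrectly applies a non-existent rule '(a+b)^n = a^n + b^n'. This is false in general. The correct expansion uses the binomial theorem. The actual value is (2 + 2)^4 = 4^4 = 256, not 32.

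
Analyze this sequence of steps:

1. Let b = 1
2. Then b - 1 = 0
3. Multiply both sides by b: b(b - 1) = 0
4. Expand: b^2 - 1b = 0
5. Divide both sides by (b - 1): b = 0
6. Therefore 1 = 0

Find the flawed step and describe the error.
Step 5: Divide both sides by (b - 1): b = 0

Step 5 divides both sides by (b - 1). However, since b = 1, we have (b - 1) = 0. Division by zero is undefined, making this step invalid.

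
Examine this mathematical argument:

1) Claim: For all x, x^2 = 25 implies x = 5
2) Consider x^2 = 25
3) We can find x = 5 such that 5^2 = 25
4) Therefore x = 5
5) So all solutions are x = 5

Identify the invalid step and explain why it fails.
Step 4: Therefore x = 5

Step 4 incorrectly concludes that x = 5 is the only solution. The proof shows that x = 5 is A solution (existence), but does not show it is the ONLY solution (uniqueness). In fact, x = -5 is also a solution since (-5)^2 = 25. Finding one solution doesn't prove there are no others.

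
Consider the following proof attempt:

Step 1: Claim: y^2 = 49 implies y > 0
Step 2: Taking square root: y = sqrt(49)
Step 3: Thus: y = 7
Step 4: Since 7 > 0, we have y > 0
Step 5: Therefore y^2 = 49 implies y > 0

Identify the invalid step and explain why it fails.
Step 2: Taking square root: y = sqrt(49)

Step 2 takes the square root and assumes the positive root only. The equation y^2 = 49 actually has two solutions: y = 7 and y = -7. The proof silently assumes y > 0 without justification, then uses this assumption to conclude y > 0, which is circular. The counterexample y = -7 shows the claim is false.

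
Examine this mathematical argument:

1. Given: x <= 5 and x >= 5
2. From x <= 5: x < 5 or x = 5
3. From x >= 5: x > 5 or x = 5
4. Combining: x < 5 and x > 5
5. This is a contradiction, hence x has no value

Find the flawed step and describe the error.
Step 4: Combining: x < 5 and x > 5

Step 4 incorrectly combines the conditions. From x <= 5 and x >= 5, the intersection is x = 5. The error treats the 'or' cases as 'and' requirements. The correct conclusion is that x = 5 is the unique solution, not that no solution exists.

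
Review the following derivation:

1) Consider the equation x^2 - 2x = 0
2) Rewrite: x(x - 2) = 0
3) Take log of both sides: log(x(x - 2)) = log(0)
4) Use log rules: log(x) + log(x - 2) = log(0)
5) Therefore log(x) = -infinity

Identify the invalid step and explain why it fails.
Step 3: Take log of both sides: log(x(x - 2)) = log(0)

Step 3 takes the logarithm of both sides, resulting in log(0) on the right side. The logarithm is only defined for positive numbers; log(0) is undefined (approaches negative infinity). This operation is invalid.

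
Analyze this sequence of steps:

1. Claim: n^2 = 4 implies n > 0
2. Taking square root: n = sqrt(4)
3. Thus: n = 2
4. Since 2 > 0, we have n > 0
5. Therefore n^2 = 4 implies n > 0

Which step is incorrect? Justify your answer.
Step 2: Taking square root: n = sqrt(4)

Step 2 takes the square root and assumes the positive root only. The equation n^2 = 4 actually has two solutions: n = 2 and n = -2. The proof silently assumes n > 0 without justification, then uses this assumption to conclude n > 0, which is circular. The counterexample n = -2 shows the claim is false.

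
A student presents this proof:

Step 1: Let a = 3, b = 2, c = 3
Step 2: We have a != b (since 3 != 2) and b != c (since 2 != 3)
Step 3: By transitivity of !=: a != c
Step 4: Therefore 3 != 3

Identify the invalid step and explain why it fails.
Step 3: By transitivity of !=: a != c

Step 3 incorrectly applies transitivity to the '!=' relation. Transitivity states: if a R b and b R c, then a R c. However, '!=' is not transitive. Counterexample: 3 != 2 and 2 != 3, but 3 = 3 (both equal 3). Transitivity holds for relations like <, <=, =, but not for !=.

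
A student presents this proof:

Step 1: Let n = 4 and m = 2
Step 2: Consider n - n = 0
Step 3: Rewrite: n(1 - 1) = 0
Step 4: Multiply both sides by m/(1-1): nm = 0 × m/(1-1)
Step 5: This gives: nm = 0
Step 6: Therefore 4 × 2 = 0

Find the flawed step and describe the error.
Step 4: Multiply both sides by m/(1-1): nm = 0 × m/(1-1)

Step 4 multiplies both sides by m/(1-1). However, 1-1 = 0, so this is multiplication by m/0, which is undefined. We cannot multiply by an undefined expression.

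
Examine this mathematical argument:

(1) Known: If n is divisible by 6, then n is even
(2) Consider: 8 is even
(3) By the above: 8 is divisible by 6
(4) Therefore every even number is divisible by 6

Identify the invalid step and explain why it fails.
Step 3: By the above: 8 is divisible by 6

Step 3 commits the fallacy of affirming the consequent. The known fact 'divisible by 6 → even' does NOT imply 'even → divisible by 6'. That would be the converse, which is false. For example, 8 is even but 8 ÷ 6 = 1.33, which is not an integer.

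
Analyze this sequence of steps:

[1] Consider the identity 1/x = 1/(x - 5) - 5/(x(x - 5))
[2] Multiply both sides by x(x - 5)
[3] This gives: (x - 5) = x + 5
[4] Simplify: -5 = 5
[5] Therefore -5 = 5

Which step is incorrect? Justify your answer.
Step 3: This gives: (x - 5) = x + 5

Step 3 makes a sign error when clearing denominators. Multiplying -5/(x(x - 5)) by x(x - 5) gives -5, not +5. The correct result is (x - 5) = x - 5, which is trivially true, not (x - 5) = x + 5. (Step 1 is a valid identity: 1/(x - 5) - 5/(x(x - 5)) = (x - 5)/(x(x - 5)) = 1/x.)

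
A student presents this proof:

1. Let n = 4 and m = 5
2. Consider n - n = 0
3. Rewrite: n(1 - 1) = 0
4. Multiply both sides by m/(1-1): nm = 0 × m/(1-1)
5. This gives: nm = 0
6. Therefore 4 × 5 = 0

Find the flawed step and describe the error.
Step 4: Multiply both sides by m/(1-1): nm = 0 × m/(1-1)

Step 4 multiplies both sides by m/(1-1). However, 1-1 = 0, so this is multiplication by m/0, which is undefined. We cannot multiply by an undefined expression.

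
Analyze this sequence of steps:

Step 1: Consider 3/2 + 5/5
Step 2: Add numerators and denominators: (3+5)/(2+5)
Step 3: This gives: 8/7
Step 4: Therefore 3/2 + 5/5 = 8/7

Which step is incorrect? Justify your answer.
Step 2: Add numerators and denominators: (3+5)/(2+5)

Step 2 incorrectly adds fractions by separately adding numerators and denominators. This is wrong. The correct method requires a common denominator: 3/2 + 5/5 = (3×5 + 5×2)/(2×5) = 25/10 = 5/2. The method used gives 8/7, which is different.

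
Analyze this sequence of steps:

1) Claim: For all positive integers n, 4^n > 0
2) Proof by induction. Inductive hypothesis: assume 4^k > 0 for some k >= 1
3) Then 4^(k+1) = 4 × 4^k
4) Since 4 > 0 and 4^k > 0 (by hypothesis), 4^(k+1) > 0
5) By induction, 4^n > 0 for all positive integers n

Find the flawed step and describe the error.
Step 5: By induction, 4^n > 0 for all positive integers n

Step 5 concludes the proof by induction, but no base case was ever established. A valid induction proof requires: (1) a base case proving 4^1 > 0, and (2) an inductive step showing IF 4^k > 0 THEN 4^(k+1) > 0. Steps 2-4 correctly establish the inductive step, but without the base case the conclusion in step 5 does not follow.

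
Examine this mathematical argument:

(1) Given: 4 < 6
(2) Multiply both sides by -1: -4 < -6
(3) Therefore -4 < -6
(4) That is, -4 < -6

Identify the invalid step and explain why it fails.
Step 2: Multiply both sides by -1: -4 < -6

Step 2 multiplies both sides by -1 but fails to reverse the inequality sign. When multiplying (or dividing) an inequality by a negative number, the direction must be reversed. Since 4 < 6, we should get -4 > -6, i.e., -4 > -6.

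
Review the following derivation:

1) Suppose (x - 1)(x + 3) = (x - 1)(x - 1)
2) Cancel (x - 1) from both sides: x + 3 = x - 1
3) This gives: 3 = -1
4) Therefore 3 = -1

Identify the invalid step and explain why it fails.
Step 2: Cancel (x - 1) from both sides: x + 3 = x - 1

Step 2 cancels (x - 1) from both sides. This is only valid if (x - 1) ≠ 0, i.e., x ≠ 1. When x = 1, both sides equal zero regardless of the other factors. The correct approach requires considering x = 1 as a separate case.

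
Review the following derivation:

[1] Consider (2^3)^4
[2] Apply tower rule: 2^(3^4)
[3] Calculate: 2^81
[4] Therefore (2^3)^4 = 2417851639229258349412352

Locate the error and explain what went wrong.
Step 2: Apply tower rule: 2^(3^4)

Step 2 incorrectly states that (a^b)^c = a^(b^c). The correct rule is (a^b)^c = a^(b×c). The actual value is (2^3)^4 = 2^12 = 4096, not 2^81 = 2417851639229258349412352.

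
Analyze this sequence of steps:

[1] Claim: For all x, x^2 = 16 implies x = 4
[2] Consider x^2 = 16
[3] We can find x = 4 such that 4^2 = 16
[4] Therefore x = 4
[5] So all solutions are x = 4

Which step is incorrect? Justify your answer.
Step 4: Therefore x = 4

Step 4 incorrectly concludes that x = 4 is the only solution. The proof shows that x = 4 is A solution (existence), but does not show it is the ONLY solution (uniqueness). In fact, x = -4 is also a solution since (-4)^2 = 16. Finding one solution doesn't prove there are no others.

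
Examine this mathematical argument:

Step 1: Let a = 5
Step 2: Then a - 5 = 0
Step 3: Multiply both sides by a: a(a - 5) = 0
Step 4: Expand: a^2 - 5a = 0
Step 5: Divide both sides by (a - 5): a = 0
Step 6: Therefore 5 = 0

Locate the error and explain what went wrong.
Step 5: Divide both sides by (a - 5): a = 0

Step 5 divides both sides by (a - 5). However, since a = 5, we have (a - 5) = 0. Division by zero is undefined, making this step invalid.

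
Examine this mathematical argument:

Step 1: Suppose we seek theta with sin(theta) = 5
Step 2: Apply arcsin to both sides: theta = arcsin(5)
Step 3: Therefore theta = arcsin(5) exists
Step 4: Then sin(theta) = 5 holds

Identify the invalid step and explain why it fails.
Step 2: Apply arcsin to both sides: theta = arcsin(5)

Step 2 applies arcsin to 5. However, arcsin(x) is only defined for x in [-1, 1] because sin(theta) can only produce values in that range. Since |5| > 1, arcsin(5) is undefined. There is no angle whose sine equals 5.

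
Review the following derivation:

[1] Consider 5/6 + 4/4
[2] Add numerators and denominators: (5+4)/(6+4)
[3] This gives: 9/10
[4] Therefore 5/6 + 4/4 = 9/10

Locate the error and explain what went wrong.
Step 2: Add numerators and denominators: (5+4)/(6+4)

Step 2 incorrectly adds fractions by separately adding numerators and denominators. This is wrong. The correct method requires a common denominator: 5/6 + 4/4 = (5×4 + 4×6)/(6×4) = 44/24 = 11/6. The method used gives 9/10, which is different.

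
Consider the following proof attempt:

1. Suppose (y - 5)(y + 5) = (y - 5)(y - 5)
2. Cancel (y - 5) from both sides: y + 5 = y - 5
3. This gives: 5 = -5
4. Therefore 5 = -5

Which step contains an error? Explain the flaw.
Step 2: Cancel (y - 5) from both sides: y + 5 = y - 5

Step 2 cancels (y - 5) from both sides. This is only valid if (y - 5) ≠ 0, i.e., y ≠ 5. When y = 5, both sides equal zero regardless of the other factors. The correct approach requires considering y = 5 as a separate case.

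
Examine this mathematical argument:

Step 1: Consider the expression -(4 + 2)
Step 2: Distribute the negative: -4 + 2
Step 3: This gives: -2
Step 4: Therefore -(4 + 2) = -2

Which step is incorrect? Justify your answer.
Step 2: Distribute the negative: -4 + 2

Step 2 incorrectly distributes the negative sign. The correct distribution is -(4 + 2) = -4 - 2 = -6. The negative must be applied to both terms, not just the first. The error treats -(4 + 2) as -4 + 2, which equals -2 instead of -6.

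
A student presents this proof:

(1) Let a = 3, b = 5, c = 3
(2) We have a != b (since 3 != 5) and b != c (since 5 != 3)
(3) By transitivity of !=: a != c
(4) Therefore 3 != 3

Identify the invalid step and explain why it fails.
Step 3: By transitivity of !=: a != c

Step 3 incorrectly applies transitivity to the '!=' relation. Transitivity states: if a R b and b R c, then a R c. However, '!=' is not transitive. Counterexample: 3 != 5 and 5 != 3, but 3 = 3 (both equal 3). Transitivity holds for relations like <, <=, =, but not for !=.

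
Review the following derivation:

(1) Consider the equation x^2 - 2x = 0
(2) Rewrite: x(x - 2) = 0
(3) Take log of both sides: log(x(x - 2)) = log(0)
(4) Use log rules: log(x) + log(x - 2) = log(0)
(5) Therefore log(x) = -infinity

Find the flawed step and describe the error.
Step 3: Take log of both sides: log(x(x - 2)) = log(0)

Step 3 takes the logarithm of both sides, resulting in log(0) on the right side. The logarithm is only defined for positive numbers; log(0) is undefined (approaches negative infinity). This operation is invalid.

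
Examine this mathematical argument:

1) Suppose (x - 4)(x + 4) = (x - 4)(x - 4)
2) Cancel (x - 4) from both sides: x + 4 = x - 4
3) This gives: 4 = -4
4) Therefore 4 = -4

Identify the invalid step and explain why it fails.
Step 2: Cancel (x - 4) from both sides: x + 4 = x - 4

Step 2 cancels (x - 4) from both sides. This is only valid if (x - 4) ≠ 0, i.e., x ≠ 4. When x = 4, both sides equal zero regardless of the other factors. The correct approach requires considering x = 4 as a separate case.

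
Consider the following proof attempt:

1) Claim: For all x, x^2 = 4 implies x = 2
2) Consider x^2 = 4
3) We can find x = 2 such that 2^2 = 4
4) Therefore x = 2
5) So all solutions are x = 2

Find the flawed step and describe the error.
Step 4: Therefore x = 2

Step 4 incorrectly concludes that x = 2 is the only solution. The proof shows that x = 2 is A solution (existence), but does not show it is the ONLY solution (uniqueness). In fact, x = -2 is also a solution since (-2)^2 = 4. Finding one solution doesn't prove there are no others.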